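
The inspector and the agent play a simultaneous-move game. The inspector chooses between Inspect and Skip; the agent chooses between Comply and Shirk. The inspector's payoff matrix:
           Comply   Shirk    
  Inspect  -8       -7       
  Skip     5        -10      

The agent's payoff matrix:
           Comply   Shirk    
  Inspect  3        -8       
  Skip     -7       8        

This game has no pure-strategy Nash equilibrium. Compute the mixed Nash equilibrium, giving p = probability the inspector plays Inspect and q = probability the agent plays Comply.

The inspector's mix must leave the agent indifferent between Comply and Shirk.
  the agent's payoff from Comply: p·3 + (1−p)·(-7) = 10p - 7
  the agent's payoff from Shirk: p·(-8) + (1−p)·8 = -16p + 8
  10p - 7 = -16p + 8  ⇒  26p = 15  ⇒  p = 15/26.
The agent's mix must leave the inspector indifferent between Inspect and Skip.
  the inspector's payoff to Inspect: q·(-8) + (1−q)·(-7) = -q - 7
  the inspector's payoff to Skip: q·5 + (1−q)·(-10) = 15q - 10
  -q - 7 = 15q - 10  ⇒  -16q = -3  ⇒  q = 3/16.

p = 15/26, q = 3/16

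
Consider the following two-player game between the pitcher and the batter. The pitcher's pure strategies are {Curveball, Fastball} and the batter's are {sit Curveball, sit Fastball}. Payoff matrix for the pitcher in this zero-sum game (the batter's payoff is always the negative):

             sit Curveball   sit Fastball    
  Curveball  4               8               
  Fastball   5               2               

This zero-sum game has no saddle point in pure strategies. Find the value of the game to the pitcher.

v = 32/7

In a mixed equilibrium the pitcher is indifferent between Curveball and Fastball; this condition fixes q.
  the pitcher's payoff from Curveball: q·4 + (1−q)·8 = -4q + 8
  the pitcher's payoff from Fastball: q·5 + (1−q)·2 = 3q + 2
  -4q + 8 = 3q + 2  ⇒  -7q = -6  ⇒  q = 6/7.
The value is the pitcher's expected payoff against this mix (using Curveball): (6/7)·4 + (1/7)·8 = 32/7.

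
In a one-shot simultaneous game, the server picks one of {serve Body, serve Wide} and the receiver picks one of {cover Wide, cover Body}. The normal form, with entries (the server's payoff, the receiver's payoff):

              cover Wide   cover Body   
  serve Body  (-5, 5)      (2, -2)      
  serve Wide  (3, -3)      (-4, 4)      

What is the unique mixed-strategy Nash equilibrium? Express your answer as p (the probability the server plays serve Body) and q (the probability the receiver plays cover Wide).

p = 1/2, q = 3/7

In a mixed equilibrium the receiver is indifferent between cover Wide and cover Body; this condition fixes p.
  the receiver's expected payoff from cover Wide: p·5 + (1−p)·(-3) = 8p - 3
  the receiver's expected payoff from cover Body: p·(-2) + (1−p)·4 = -6p + 4
  8p - 3 = -6p + 4  ⇒  14p = 7  ⇒  p = 1/2.
Set the server's expected payoff from serve Body equal to that from serve Wide:
  the server's payoff to serve Body: q·(-5) + (1−q)·2 = -7q + 2
  the server's payoff to serve Wide: q·3 + (1−q)·(-4) = 7q - 4
  -7q + 2 = 7q - 4  ⇒  -14q = -6  ⇒  q = 3/7.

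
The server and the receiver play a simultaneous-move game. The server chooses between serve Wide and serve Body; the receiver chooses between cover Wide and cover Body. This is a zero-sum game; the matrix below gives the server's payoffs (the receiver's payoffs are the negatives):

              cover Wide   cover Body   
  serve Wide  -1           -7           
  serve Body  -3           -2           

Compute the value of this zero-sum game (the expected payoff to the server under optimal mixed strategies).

For the server to be willing to mix, the server must be indifferent between serve Wide and serve Body, which pins down the receiver's mix.
  the server's payoff from serve Wide: q·(-1) + (1−q)·(-7) = 6q - 7
  the server's payoff from serve Body: q·(-3) + (1−q)·(-2) = -q - 2
  6q - 7 = -q - 2  ⇒  7q = 5  ⇒  q = 5/7.
The value is the server's expected payoff against this mix (using serve Wide): (5/7)·(-1) + (2/7)·(-7) = -19/7.

v = -19/7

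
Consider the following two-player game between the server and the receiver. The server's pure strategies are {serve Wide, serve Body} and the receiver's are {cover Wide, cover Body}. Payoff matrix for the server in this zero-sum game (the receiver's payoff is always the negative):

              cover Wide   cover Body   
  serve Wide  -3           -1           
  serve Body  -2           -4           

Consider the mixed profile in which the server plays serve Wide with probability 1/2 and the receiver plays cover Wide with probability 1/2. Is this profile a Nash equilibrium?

Given the receiver's mix q = 1/2, the server's payoff from serve Wide is -2 but from serve Body is -3. The server strictly prefers serve Wide, so the server would not mix.
So the proposed profile is not a Nash equilibrium.

No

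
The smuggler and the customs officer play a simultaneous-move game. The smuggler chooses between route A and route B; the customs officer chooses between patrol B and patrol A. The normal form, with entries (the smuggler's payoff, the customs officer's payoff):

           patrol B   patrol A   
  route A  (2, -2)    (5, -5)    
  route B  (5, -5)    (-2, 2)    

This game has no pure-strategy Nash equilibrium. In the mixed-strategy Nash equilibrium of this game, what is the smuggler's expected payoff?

29/10

For the smuggler to be willing to mix, the smuggler must be indifferent between route A and route B, which pins down the customs officer's mix.
  the smuggler's payoff to route A: q·2 + (1−q)·5 = -3q + 5
  the smuggler's payoff to route B: q·5 + (1−q)·(-2) = 7q - 2
  -3q + 5 = 7q - 2  ⇒  -10q = -7  ⇒  q = 7/10.
At equilibrium the smuggler is indifferent across rows, so the smuggler's payoff equals the payoff from route A: (7/10)·2 + (3/10)·5 = 29/10.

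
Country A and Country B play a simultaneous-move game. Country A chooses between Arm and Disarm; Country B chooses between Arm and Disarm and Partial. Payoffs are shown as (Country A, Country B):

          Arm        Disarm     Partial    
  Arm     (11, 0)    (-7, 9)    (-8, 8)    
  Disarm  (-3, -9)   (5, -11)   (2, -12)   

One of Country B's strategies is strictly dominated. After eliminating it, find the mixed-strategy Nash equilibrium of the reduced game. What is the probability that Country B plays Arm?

q = 6/13

Country B's strategy Partial is strictly dominated by Disarm: 9 > 8 and -11 > -12. Eliminate Partial.
Set Country A's expected payoff from Arm equal to that from Disarm:
  Country A's expected payoff from Arm: q·11 + (1−q)·(-7) = 18q - 7
  Country A's expected payoff from Disarm: q·(-3) + (1−q)·5 = -8q + 5
  18q - 7 = -8q + 5  ⇒  26q = 12  ⇒  q = 6/13.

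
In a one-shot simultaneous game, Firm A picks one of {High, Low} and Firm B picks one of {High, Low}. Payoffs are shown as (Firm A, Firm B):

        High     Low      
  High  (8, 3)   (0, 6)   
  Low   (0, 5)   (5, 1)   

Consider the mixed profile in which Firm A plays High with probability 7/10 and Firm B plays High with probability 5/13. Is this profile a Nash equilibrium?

No

Given Firm A's mix p = 7/10, Firm B's payoff from High is 18/5 but from Low is 9/2. Firm B strictly prefers Low, so Firm B would not mix.
So the proposed profile is not a Nash equilibrium.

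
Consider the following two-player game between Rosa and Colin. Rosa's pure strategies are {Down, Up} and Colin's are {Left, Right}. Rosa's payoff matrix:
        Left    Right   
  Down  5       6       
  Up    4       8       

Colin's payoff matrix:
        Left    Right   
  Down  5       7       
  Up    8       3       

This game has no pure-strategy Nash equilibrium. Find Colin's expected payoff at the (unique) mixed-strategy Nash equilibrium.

Set Colin's expected payoff from Left equal to that from Right:
  Colin's expected payoff from Left: p·5 + (1−p)·8 = -3p + 8
  Colin's expected payoff from Right: p·7 + (1−p)·3 = 4p + 3
  -3p + 8 = 4p + 3  ⇒  -7p = -5  ⇒  p = 5/7.
At equilibrium Colin is indifferent across columns, so Colin's payoff equals the payoff from Left: (5/7)·5 + (2/7)·8 = 41/7.

41/7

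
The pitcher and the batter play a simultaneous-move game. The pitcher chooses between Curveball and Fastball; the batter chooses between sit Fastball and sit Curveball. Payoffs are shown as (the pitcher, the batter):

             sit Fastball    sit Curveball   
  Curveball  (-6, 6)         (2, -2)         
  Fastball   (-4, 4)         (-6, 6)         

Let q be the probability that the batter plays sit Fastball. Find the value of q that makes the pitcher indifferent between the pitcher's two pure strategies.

q = 4/5

The batter's mix must leave the pitcher indifferent between Curveball and Fastball.
  the pitcher's payoff from Curveball: q·(-6) + (1−q)·2 = -8q + 2
  the pitcher's payoff from Fastball: q·(-4) + (1−q)·(-6) = 2q - 6
  -8q + 2 = 2q - 6  ⇒  -10q = -8  ⇒  q = 4/5.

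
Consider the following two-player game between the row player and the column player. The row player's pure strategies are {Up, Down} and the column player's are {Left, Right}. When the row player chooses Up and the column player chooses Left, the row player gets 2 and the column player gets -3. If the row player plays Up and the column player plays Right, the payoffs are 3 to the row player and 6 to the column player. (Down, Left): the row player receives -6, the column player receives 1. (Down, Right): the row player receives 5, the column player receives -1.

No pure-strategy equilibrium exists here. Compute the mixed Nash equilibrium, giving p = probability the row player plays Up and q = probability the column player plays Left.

The row player's mix must leave the column player indifferent between Left and Right.
  the column player's payoff to Left: p·(-3) + (1−p)·1 = -4p + 1
  the column player's payoff to Right: p·6 + (1−p)·(-1) = 7p - 1
  -4p + 1 = 7p - 1  ⇒  -11p = -2  ⇒  p = 2/11.
The column player's mix must leave the row player indifferent between Up and Down.
  the row player's payoff from Up: q·2 + (1−q)·3 = -q + 3
  the row player's payoff from Down: q·(-6) + (1−q)·5 = -11q + 5
  -q + 3 = -11q + 5  ⇒  10q = 2  ⇒  q = 1/5.

p = 2/11, q = 1/5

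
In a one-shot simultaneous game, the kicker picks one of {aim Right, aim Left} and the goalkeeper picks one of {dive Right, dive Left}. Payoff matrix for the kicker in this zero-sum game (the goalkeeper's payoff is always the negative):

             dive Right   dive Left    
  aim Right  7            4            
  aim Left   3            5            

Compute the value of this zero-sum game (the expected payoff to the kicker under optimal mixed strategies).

For the kicker to be willing to mix, the kicker must be indifferent between aim Right and aim Left, which pins down the goalkeeper's mix.
  the kicker's payoff to aim Right: q·7 + (1−q)·4 = 3q + 4
  the kicker's payoff to aim Left: q·3 + (1−q)·5 = -2q + 5
  3q + 4 = -2q + 5  ⇒  5q = 1  ⇒  q = 1/5.
The value is the kicker's expected payoff against this mix (using aim Right): (1/5)·7 + (4/5)·4 = 23/5.

v = 23/5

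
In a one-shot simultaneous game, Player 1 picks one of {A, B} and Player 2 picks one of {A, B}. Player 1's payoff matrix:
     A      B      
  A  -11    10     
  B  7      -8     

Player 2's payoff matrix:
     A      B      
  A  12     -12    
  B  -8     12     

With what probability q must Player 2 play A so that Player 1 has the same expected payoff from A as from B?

Set Player 1's expected payoff from A equal to that from B:
  Player 1's payoff to A: q·(-11) + (1−q)·10 = -21q + 10
  Player 1's payoff to B: q·7 + (1−q)·(-8) = 15q - 8
  -21q + 10 = 15q - 8  ⇒  -36q = -18  ⇒  q = 1/2.

q = 1/2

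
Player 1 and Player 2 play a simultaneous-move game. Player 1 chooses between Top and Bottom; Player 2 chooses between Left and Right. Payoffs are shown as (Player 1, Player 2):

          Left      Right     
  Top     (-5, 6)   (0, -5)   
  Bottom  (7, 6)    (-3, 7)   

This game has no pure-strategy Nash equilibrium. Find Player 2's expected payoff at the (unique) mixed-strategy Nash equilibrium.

Set Player 2's expected payoff from Left equal to that from Right:
  Player 2's payoff from Left: p·6 + (1−p)·6 = 6
  Player 2's payoff from Right: p·(-5) + (1−p)·7 = -12p + 7
  6 = -12p + 7  ⇒  12p = 1  ⇒  p = 1/12.
At equilibrium Player 2 is indifferent across columns, so Player 2's payoff equals the payoff from Left: (1/12)·6 + (11/12)·6 = 6.

6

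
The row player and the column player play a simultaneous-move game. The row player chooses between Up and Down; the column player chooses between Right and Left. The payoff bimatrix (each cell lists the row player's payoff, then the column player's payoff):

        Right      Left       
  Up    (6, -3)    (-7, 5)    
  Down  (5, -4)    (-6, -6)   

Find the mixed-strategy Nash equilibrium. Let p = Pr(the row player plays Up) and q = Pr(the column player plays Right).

p = 1/5, q = 1/2

In a mixed equilibrium the column player is indifferent between Right and Left; this condition fixes p.
  the column player's payoff from Right: p·(-3) + (1−p)·(-4) = p - 4
  the column player's payoff from Left: p·5 + (1−p)·(-6) = 11p - 6
  p - 4 = 11p - 6  ⇒  -10p = -2  ⇒  p = 1/5.
The row player's indifference between Up and Down determines the column player's mixing probability q:
  the row player's payoff to Up: q·6 + (1−q)·(-7) = 13q - 7
  the row player's payoff to Down: q·5 + (1−q)·(-6) = 11q - 6
  13q - 7 = 11q - 6  ⇒  2q = 1  ⇒  q = 1/2.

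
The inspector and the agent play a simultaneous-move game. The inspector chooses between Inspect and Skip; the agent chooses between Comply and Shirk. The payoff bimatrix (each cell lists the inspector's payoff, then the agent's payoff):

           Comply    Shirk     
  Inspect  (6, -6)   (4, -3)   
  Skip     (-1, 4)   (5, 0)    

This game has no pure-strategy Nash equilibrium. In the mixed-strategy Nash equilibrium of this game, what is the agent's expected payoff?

For the agent to be willing to mix, the agent must be indifferent between Comply and Shirk, which pins down the inspector's mix.
  the agent's payoff from Comply: p·(-6) + (1−p)·4 = -10p + 4
  the agent's payoff from Shirk: p·(-3) + (1−p)·0 = -3p
  -10p + 4 = -3p  ⇒  -7p = -4  ⇒  p = 4/7.
At equilibrium the agent is indifferent across columns, so the agent's payoff equals the payoff from Comply: (4/7)·(-6) + (3/7)·4 = -12/7.

-12/7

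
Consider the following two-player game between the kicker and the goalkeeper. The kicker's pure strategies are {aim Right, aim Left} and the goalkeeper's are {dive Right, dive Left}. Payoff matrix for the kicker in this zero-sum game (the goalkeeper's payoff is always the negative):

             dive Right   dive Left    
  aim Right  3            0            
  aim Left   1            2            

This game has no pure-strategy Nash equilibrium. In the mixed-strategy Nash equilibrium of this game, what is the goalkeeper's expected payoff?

Set the goalkeeper's expected payoff from dive Right equal to that from dive Left:
  the goalkeeper's payoff from dive Right: p·(-3) + (1−p)·(-1) = -2p - 1
  the goalkeeper's payoff from dive Left: p·0 + (1−p)·(-2) = 2p - 2
  -2p - 1 = 2p - 2  ⇒  -4p = -1  ⇒  p = 1/4.
At equilibrium the goalkeeper is indifferent across columns, so the goalkeeper's payoff equals the payoff from dive Right: (1/4)·(-3) + (3/4)·(-1) = -3/2.

-3/2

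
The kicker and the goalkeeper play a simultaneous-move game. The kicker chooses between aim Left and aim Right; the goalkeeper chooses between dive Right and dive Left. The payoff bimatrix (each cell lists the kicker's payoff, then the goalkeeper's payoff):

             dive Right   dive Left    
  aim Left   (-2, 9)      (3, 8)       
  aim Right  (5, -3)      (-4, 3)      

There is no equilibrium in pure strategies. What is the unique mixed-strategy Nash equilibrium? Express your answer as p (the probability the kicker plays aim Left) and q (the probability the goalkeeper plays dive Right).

p = 6/7, q = 1/2

In a mixed equilibrium the goalkeeper is indifferent between dive Right and dive Left; this condition fixes p.
  the goalkeeper's payoff to dive Right: p·9 + (1−p)·(-3) = 12p - 3
  the goalkeeper's payoff to dive Left: p·8 + (1−p)·3 = 5p + 3
  12p - 3 = 5p + 3  ⇒  7p = 6  ⇒  p = 6/7.
Set the kicker's expected payoff from aim Left equal to that from aim Right:
  the kicker's expected payoff from aim Left: q·(-2) + (1−q)·3 = -5q + 3
  the kicker's expected payoff from aim Right: q·5 + (1−q)·(-4) = 9q - 4
  -5q + 3 = 9q - 4  ⇒  -14q = -7  ⇒  q = 1/2.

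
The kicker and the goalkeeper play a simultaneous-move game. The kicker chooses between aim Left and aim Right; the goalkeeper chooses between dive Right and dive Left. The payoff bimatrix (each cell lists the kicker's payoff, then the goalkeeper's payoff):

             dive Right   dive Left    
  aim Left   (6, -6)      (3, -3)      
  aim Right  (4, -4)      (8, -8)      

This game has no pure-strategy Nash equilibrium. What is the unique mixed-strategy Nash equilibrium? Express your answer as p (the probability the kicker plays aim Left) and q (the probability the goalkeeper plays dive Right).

p = 4/7, q = 5/7

Set the goalkeeper's expected payoff from dive Right equal to that from dive Left:
  the goalkeeper's payoff to dive Right: p·(-6) + (1−p)·(-4) = -2p - 4
  the goalkeeper's payoff to dive Left: p·(-3) + (1−p)·(-8) = 5p - 8
  -2p - 4 = 5p - 8  ⇒  -7p = -4  ⇒  p = 4/7.
The kicker's indifference between aim Left and aim Right determines the goalkeeper's mixing probability q:
  the kicker's expected payoff from aim Left: q·6 + (1−q)·3 = 3q + 3
  the kicker's expected payoff from aim Right: q·4 + (1−q)·8 = -4q + 8
  3q + 3 = -4q + 8  ⇒  7q = 5  ⇒  q = 5/7.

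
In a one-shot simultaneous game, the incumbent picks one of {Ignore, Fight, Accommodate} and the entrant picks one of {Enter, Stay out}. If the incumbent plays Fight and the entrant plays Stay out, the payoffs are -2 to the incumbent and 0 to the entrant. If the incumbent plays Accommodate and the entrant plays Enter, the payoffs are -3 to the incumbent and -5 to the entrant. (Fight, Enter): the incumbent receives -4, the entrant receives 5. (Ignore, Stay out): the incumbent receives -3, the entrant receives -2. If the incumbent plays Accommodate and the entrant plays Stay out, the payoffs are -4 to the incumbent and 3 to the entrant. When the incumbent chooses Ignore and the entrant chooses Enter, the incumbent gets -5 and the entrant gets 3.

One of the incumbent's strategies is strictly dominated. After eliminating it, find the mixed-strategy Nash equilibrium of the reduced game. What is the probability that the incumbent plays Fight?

The incumbent's strategy Ignore is strictly dominated by Fight: -4 > -5 and -2 > -3. Eliminate Ignore.
In a mixed equilibrium the entrant is indifferent between Enter and Stay out; this condition fixes p.
  the entrant's expected payoff from Enter: p·5 + (1−p)·(-5) = 10p - 5
  the entrant's expected payoff from Stay out: p·0 + (1−p)·3 = -3p + 3
  10p - 5 = -3p + 3  ⇒  13p = 8  ⇒  p = 8/13.

p = 8/13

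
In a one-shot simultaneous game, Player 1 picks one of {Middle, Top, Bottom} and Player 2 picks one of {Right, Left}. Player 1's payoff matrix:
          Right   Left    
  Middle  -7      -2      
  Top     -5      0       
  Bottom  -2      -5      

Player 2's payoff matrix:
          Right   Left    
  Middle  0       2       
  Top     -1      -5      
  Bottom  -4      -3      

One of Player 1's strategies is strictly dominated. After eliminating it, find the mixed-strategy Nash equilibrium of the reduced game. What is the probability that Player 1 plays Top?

Player 1's strategy Middle is strictly dominated by Top: -5 > -7 and 0 > -2. Eliminate Middle.
Player 2's indifference between Right and Left determines Player 1's mixing probability p:
  Player 2's payoff from Right: p·(-1) + (1−p)·(-4) = 3p - 4
  Player 2's payoff from Left: p·(-5) + (1−p)·(-3) = -2p - 3
  3p - 4 = -2p - 3  ⇒  5p = 1  ⇒  p = 1/5.

p = 1/5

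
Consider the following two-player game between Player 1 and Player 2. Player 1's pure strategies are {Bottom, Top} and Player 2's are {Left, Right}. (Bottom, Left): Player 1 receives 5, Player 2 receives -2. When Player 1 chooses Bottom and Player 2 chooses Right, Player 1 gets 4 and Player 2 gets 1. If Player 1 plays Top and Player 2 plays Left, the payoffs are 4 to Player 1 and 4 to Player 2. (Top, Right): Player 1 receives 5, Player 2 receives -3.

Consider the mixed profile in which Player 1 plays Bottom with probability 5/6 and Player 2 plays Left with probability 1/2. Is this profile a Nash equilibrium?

No

Given Player 1's mix p = 5/6, Player 2's payoff from Left is -1 but from Right is 1/3. Player 2 strictly prefers Right, so Player 2 would not mix.
So the proposed profile is not a Nash equilibrium.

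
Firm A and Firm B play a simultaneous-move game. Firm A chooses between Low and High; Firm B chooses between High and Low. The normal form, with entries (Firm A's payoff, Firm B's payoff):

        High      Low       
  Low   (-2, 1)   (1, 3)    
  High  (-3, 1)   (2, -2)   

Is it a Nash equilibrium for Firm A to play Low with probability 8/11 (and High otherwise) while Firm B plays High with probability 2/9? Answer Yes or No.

No

Given Firm A's mix p = 8/11, Firm B's payoff from High is 1 but from Low is 18/11. Firm B strictly prefers Low, so Firm B would not mix.
So the proposed profile is not a Nash equilibrium.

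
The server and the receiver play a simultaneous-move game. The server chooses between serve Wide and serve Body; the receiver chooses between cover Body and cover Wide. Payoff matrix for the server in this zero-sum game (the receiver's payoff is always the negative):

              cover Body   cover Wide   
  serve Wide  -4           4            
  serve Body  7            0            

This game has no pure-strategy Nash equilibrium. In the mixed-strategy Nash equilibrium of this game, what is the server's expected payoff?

Set the server's expected payoff from serve Wide equal to that from serve Body:
  the server's payoff to serve Wide: q·(-4) + (1−q)·4 = -8q + 4
  the server's payoff to serve Body: q·7 + (1−q)·0 = 7q
  -8q + 4 = 7q  ⇒  -15q = -4  ⇒  q = 4/15.
At equilibrium the server is indifferent across rows, so the server's payoff equals the payoff from serve Wide: (4/15)·(-4) + (11/15)·4 = 28/15.

28/15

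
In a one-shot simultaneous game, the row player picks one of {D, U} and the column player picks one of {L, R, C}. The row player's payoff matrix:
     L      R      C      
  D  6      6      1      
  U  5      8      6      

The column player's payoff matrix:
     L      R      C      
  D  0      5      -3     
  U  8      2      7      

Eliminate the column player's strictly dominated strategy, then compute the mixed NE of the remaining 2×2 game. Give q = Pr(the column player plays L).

The column player's strategy C is strictly dominated by L: 0 > -3 and 8 > 7. Eliminate C.
For the row player to be willing to mix, the row player must be indifferent between D and U, which pins down the column player's mix.
  the row player's payoff to D: q·6 + (1−q)·6 = 6
  the row player's payoff to U: q·5 + (1−q)·8 = -3q + 8
  6 = -3q + 8  ⇒  3q = 2  ⇒  q = 2/3.

q = 2/3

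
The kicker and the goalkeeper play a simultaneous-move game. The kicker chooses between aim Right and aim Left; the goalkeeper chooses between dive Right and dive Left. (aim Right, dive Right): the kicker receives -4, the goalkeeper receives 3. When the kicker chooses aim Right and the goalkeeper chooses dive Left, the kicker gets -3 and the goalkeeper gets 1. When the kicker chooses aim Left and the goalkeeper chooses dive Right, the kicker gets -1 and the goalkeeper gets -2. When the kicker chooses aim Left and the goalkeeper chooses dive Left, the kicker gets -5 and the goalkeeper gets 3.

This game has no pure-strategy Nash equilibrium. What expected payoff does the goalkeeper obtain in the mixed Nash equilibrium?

11/7

In a mixed equilibrium the goalkeeper is indifferent between dive Right and dive Left; this condition fixes p.
  the goalkeeper's payoff from dive Right: p·3 + (1−p)·(-2) = 5p - 2
  the goalkeeper's payoff from dive Left: p·1 + (1−p)·3 = -2p + 3
  5p - 2 = -2p + 3  ⇒  7p = 5  ⇒  p = 5/7.
At equilibrium the goalkeeper is indifferent across columns, so the goalkeeper's payoff equals the payoff from dive Right: (5/7)·3 + (2/7)·(-2) = 11/7.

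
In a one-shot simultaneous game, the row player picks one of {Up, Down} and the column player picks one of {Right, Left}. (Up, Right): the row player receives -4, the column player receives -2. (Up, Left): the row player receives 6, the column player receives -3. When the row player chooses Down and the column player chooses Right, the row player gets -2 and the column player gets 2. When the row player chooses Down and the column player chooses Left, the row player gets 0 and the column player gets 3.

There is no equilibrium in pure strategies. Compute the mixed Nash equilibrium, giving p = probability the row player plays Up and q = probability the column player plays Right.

In a mixed equilibrium the column player is indifferent between Right and Left; this condition fixes p.
  the column player's expected payoff from Right: p·(-2) + (1−p)·2 = -4p + 2
  the column player's expected payoff from Left: p·(-3) + (1−p)·3 = -6p + 3
  -4p + 2 = -6p + 3  ⇒  2p = 1  ⇒  p = 1/2.
For the row player to be willing to mix, the row player must be indifferent between Up and Down, which pins down the column player's mix.
  the row player's expected payoff from Up: q·(-4) + (1−q)·6 = -10q + 6
  the row player's expected payoff from Down: q·(-2) + (1−q)·0 = -2q
  -10q + 6 = -2q  ⇒  -8q = -6  ⇒  q = 3/4.

p = 1/2, q = 3/4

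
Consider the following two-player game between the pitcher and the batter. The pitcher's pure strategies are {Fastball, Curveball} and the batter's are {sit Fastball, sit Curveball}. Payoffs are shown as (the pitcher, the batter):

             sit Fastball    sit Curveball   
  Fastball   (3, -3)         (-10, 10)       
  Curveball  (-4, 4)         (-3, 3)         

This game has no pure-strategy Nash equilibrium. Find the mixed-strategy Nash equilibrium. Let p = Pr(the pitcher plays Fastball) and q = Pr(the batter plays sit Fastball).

p = 1/14, q = 1/2

The batter's indifference between sit Fastball and sit Curveball determines the pitcher's mixing probability p:
  the batter's expected payoff from sit Fastball: p·(-3) + (1−p)·4 = -7p + 4
  the batter's expected payoff from sit Curveball: p·10 + (1−p)·3 = 7p + 3
  -7p + 4 = 7p + 3  ⇒  -14p = -1  ⇒  p = 1/14.
Set the pitcher's expected payoff from Fastball equal to that from Curveball:
  the pitcher's payoff to Fastball: q·3 + (1−q)·(-10) = 13q - 10
  the pitcher's payoff to Curveball: q·(-4) + (1−q)·(-3) = -q - 3
  13q - 10 = -q - 3  ⇒  14q = 7  ⇒  q = 1/2.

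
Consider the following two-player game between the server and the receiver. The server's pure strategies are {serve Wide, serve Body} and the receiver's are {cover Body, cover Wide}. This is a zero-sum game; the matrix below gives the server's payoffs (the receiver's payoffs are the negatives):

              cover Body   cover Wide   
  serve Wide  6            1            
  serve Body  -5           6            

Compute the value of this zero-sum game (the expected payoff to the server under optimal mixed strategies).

For the server to be willing to mix, the server must be indifferent between serve Wide and serve Body, which pins down the receiver's mix.
  the server's payoff from serve Wide: q·6 + (1−q)·1 = 5q + 1
  the server's payoff from serve Body: q·(-5) + (1−q)·6 = -11q + 6
  5q + 1 = -11q + 6  ⇒  16q = 5  ⇒  q = 5/16.
The value is the server's expected payoff against this mix (using serve Wide): (5/16)·6 + (11/16)·1 = 41/16.

v = 41/16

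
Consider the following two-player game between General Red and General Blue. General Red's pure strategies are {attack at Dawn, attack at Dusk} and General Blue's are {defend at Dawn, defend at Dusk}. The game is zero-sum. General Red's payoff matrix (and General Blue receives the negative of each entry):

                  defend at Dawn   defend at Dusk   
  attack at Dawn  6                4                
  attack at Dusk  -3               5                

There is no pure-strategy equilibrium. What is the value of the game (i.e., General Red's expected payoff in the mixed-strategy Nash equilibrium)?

v = 21/5

Set General Red's expected payoff from attack at Dawn equal to that from attack at Dusk:
  General Red's payoff to attack at Dawn: q·6 + (1−q)·4 = 2q + 4
  General Red's payoff to attack at Dusk: q·(-3) + (1−q)·5 = -8q + 5
  2q + 4 = -8q + 5  ⇒  10q = 1  ⇒  q = 1/10.
The value is General Red's expected payoff against this mix (using attack at Dawn): (1/10)·6 + (9/10)·4 = 21/5.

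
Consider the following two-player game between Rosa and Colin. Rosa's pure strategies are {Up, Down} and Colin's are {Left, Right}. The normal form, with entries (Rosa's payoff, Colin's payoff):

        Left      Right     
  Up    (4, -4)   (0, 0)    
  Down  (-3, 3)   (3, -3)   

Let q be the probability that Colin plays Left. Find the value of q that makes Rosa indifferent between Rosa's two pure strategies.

Colin's mix must leave Rosa indifferent between Up and Down.
  Rosa's payoff to Up: q·4 + (1−q)·0 = 4q
  Rosa's payoff to Down: q·(-3) + (1−q)·3 = -6q + 3
  4q = -6q + 3  ⇒  10q = 3  ⇒  q = 3/10.

q = 3/10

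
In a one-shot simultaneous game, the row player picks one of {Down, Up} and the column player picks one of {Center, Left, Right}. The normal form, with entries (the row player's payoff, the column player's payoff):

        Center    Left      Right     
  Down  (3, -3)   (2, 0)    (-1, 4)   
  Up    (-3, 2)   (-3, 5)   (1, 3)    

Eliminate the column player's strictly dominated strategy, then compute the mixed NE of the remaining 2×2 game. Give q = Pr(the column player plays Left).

The column player's strategy Center is strictly dominated by Left: 0 > -3 and 5 > 2. Eliminate Center.
In a mixed equilibrium the row player is indifferent between Down and Up; this condition fixes q.
  the row player's payoff from Down: q·2 + (1−q)·(-1) = 3q - 1
  the row player's payoff from Up: q·(-3) + (1−q)·1 = -4q + 1
  3q - 1 = -4q + 1  ⇒  7q = 2  ⇒  q = 2/7.

q = 2/7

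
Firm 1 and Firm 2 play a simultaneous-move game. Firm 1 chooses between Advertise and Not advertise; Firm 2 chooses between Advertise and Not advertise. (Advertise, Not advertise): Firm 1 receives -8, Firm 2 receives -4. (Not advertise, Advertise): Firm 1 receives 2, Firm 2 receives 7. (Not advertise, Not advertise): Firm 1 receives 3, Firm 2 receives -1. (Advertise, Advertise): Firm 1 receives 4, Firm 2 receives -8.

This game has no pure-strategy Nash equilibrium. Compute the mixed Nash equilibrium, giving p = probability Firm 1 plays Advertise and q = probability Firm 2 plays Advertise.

Set Firm 2's expected payoff from Advertise equal to that from Not advertise:
  Firm 2's expected payoff from Advertise: p·(-8) + (1−p)·7 = -15p + 7
  Firm 2's expected payoff from Not advertise: p·(-4) + (1−p)·(-1) = -3p - 1
  -15p + 7 = -3p - 1  ⇒  -12p = -8  ⇒  p = 2/3.
Firm 2's mix must leave Firm 1 indifferent between Advertise and Not advertise.
  Firm 1's payoff from Advertise: q·4 + (1−q)·(-8) = 12q - 8
  Firm 1's payoff from Not advertise: q·2 + (1−q)·3 = -q + 3
  12q - 8 = -q + 3  ⇒  13q = 11  ⇒  q = 11/13.

p = 2/3, q = 11/13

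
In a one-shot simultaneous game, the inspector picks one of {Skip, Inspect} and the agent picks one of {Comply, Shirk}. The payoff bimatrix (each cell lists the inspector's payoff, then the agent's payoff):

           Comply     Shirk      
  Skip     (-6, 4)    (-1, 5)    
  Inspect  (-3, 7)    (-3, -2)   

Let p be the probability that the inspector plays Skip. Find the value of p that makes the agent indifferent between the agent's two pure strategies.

p = 9/10

In a mixed equilibrium the agent is indifferent between Comply and Shirk; this condition fixes p.
  the agent's payoff to Comply: p·4 + (1−p)·7 = -3p + 7
  the agent's payoff to Shirk: p·5 + (1−p)·(-2) = 7p - 2
  -3p + 7 = 7p - 2  ⇒  -10p = -9  ⇒  p = 9/10.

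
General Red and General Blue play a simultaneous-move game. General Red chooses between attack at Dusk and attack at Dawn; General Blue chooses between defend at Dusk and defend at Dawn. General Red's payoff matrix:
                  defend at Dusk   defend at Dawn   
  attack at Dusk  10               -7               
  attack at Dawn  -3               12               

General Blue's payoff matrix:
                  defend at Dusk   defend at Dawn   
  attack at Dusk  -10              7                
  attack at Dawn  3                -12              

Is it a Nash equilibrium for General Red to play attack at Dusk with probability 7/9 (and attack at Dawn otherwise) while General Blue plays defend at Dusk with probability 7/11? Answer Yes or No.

No

Given General Red's mix p = 7/9, General Blue's payoff from defend at Dusk is -64/9 but from defend at Dawn is 25/9. General Blue strictly prefers defend at Dawn, so General Blue would not mix.
So the proposed profile is not a Nash equilibrium.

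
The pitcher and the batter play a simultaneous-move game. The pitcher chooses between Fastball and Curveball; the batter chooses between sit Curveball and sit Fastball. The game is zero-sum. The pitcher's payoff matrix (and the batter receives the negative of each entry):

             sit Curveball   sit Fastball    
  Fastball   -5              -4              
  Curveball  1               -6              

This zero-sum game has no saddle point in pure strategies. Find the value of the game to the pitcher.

The batter's mix must leave the pitcher indifferent between Fastball and Curveball.
  the pitcher's expected payoff from Fastball: q·(-5) + (1−q)·(-4) = -q - 4
  the pitcher's expected payoff from Curveball: q·1 + (1−q)·(-6) = 7q - 6
  -q - 4 = 7q - 6  ⇒  -8q = -2  ⇒  q = 1/4.
The value is the pitcher's expected payoff against this mix (using Fastball): (1/4)·(-5) + (3/4)·(-4) = -17/4.

v = -17/4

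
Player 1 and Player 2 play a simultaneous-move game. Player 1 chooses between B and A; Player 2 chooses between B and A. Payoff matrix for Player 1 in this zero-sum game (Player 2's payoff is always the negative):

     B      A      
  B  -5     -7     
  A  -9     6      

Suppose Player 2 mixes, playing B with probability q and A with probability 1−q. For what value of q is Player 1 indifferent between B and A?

Player 1's indifference between B and A determines Player 2's mixing probability q:
  Player 1's payoff from B: q·(-5) + (1−q)·(-7) = 2q - 7
  Player 1's payoff from A: q·(-9) + (1−q)·6 = -15q + 6
  2q - 7 = -15q + 6  ⇒  17q = 13  ⇒  q = 13/17.

q = 13/17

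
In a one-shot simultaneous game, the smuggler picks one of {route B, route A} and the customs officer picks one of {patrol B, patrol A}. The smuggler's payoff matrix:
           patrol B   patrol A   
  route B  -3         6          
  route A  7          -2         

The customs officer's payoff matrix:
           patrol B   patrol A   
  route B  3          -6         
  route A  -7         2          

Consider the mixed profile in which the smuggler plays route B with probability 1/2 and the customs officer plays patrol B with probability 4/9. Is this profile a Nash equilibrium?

Check the customs officer's indifference given the smuggler's mix p = 1/2:
  payoff from patrol B = -2; payoff from patrol A = -2 — equal.
Check the smuggler's indifference given the customs officer's mix q = 4/9:
  payoff from route B = 2; payoff from route A = 2 — equal.
Both players are indifferent, so neither can profitably deviate.

Yes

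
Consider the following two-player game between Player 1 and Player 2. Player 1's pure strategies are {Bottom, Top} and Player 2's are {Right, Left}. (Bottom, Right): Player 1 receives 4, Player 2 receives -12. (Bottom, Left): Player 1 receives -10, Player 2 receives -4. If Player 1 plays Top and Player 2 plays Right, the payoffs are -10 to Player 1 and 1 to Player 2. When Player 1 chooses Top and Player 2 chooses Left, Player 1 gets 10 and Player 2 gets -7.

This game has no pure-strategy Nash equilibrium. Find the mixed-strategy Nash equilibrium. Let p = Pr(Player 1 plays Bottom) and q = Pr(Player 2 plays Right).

p = 1/2, q = 10/17

Set Player 2's expected payoff from Right equal to that from Left:
  Player 2's expected payoff from Right: p·(-12) + (1−p)·1 = -13p + 1
  Player 2's expected payoff from Left: p·(-4) + (1−p)·(-7) = 3p - 7
  -13p + 1 = 3p - 7  ⇒  -16p = -8  ⇒  p = 1/2.
Player 2's mix must leave Player 1 indifferent between Bottom and Top.
  Player 1's payoff from Bottom: q·4 + (1−q)·(-10) = 14q - 10
  Player 1's payoff from Top: q·(-10) + (1−q)·10 = -20q + 10
  14q - 10 = -20q + 10  ⇒  34q = 20  ⇒  q = 10/17.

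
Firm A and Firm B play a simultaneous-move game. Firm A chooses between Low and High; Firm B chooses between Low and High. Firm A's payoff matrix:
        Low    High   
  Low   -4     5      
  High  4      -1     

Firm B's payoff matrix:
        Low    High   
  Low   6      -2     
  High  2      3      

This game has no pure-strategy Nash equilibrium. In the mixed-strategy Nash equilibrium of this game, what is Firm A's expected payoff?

Firm A's indifference between Low and High determines Firm B's mixing probability q:
  Firm A's expected payoff from Low: q·(-4) + (1−q)·5 = -9q + 5
  Firm A's expected payoff from High: q·4 + (1−q)·(-1) = 5q - 1
  -9q + 5 = 5q - 1  ⇒  -14q = -6  ⇒  q = 3/7.
At equilibrium Firm A is indifferent across rows, so Firm A's payoff equals the payoff from Low: (3/7)·(-4) + (4/7)·5 = 8/7.

8/7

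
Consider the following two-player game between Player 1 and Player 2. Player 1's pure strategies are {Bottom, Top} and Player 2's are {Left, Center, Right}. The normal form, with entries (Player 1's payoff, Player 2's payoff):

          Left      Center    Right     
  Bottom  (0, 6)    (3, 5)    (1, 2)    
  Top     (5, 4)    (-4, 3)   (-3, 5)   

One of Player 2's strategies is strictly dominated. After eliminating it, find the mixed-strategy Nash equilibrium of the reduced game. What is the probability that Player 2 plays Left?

q = 4/9

Player 2's strategy Center is strictly dominated by Left: 6 > 5 and 4 > 3. Eliminate Center.
For Player 1 to be willing to mix, Player 1 must be indifferent between Bottom and Top, which pins down Player 2's mix.
  Player 1's expected payoff from Bottom: q·0 + (1−q)·1 = -q + 1
  Player 1's expected payoff from Top: q·5 + (1−q)·(-3) = 8q - 3
  -q + 1 = 8q - 3  ⇒  -9q = -4  ⇒  q = 4/9.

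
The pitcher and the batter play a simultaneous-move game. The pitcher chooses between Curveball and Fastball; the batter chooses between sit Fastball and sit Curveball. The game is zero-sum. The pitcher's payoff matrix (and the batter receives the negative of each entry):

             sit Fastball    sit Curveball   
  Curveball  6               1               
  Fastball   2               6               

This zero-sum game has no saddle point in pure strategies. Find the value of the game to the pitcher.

In a mixed equilibrium the pitcher is indifferent between Curveball and Fastball; this condition fixes q.
  the pitcher's payoff to Curveball: q·6 + (1−q)·1 = 5q + 1
  the pitcher's payoff to Fastball: q·2 + (1−q)·6 = -4q + 6
  5q + 1 = -4q + 6  ⇒  9q = 5  ⇒  q = 5/9.
The value is the pitcher's expected payoff against this mix (using Curveball): (5/9)·6 + (4/9)·1 = 34/9.

v = 34/9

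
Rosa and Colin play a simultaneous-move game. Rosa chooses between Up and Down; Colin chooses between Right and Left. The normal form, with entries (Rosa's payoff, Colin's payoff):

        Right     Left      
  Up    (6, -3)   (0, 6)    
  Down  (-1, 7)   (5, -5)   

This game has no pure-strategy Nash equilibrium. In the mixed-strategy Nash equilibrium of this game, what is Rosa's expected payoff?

5/2

Set Rosa's expected payoff from Up equal to that from Down:
  Rosa's expected payoff from Up: q·6 + (1−q)·0 = 6q
  Rosa's expected payoff from Down: q·(-1) + (1−q)·5 = -6q + 5
  6q = -6q + 5  ⇒  12q = 5  ⇒  q = 5/12.
At equilibrium Rosa is indifferent across rows, so Rosa's payoff equals the payoff from Up: (5/12)·6 + (7/12)·0 = 5/2.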